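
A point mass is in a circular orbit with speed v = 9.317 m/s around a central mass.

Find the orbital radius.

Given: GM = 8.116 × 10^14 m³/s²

For a circular orbit, v² = GM / r, so r = GM / v².
r = 8.116e+14 / (9.317)² m ≈ 9.35e+12 m = 9.35 Tm.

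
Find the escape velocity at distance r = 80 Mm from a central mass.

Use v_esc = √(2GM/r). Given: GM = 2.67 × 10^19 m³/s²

Convert to SI: r = 80 Mm = 8e+07 m.
Escape velocity comes from setting total energy to zero: ½v² − GM/r = 0 ⇒ v_esc = √(2GM / r).
v_esc = √(2 · 2.67e+19 / 8e+07) m/s ≈ 8.17e+05 m/s = 817 km/s.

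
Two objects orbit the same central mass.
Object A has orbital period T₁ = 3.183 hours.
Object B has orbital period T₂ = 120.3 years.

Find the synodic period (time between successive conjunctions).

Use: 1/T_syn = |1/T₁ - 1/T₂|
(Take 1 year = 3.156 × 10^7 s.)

Convert to SI: T₁ = 3.183 hours = 11458.8 s; T₂ = 120.3 years = 3.79667e+09 s.
T_syn = |T₁ · T₂ / (T₁ − T₂)|.
T_syn = |11458.8 · 3.79667e+09 / (11458.8 − 3.79667e+09)| s ≈ 1.146e+04 s = 3.183 hours.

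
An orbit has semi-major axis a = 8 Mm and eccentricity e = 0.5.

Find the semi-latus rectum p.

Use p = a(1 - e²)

Convert to SI: a = 8 Mm = 8e+06 m.
p = a (1 − e²).
p = 8e+06 · (1 − (0.5)²) = 8e+06 · 0.75 ≈ 6e+06 m = 6 Mm.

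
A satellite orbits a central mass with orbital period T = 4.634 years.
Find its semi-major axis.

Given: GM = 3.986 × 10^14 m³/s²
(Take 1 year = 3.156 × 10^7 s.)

Convert to SI: T = 4.634 years = 1.46249e+08 s.
Invert Kepler's third law: a = (GM · T² / (4π²))^(1/3).
Substituting T = 1.46249e+08 s and GM = 3.986e+14 m³/s²:
a = (3.986e+14 · (1.46249e+08)² / (4π²))^(1/3) m
a ≈ 6e+09 m = 6 Gm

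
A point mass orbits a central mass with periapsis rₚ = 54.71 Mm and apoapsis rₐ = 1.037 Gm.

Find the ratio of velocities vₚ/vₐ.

Convert to SI: rₚ = 54.71 Mm = 5.471e+07 m; rₐ = 1.037 Gm = 1.037e+09 m.
Conservation of angular momentum gives rₚvₚ = rₐvₐ, so vₚ/vₐ = rₐ/rₚ.
vₚ/vₐ = 1.037e+09 / 5.471e+07 ≈ 18.95.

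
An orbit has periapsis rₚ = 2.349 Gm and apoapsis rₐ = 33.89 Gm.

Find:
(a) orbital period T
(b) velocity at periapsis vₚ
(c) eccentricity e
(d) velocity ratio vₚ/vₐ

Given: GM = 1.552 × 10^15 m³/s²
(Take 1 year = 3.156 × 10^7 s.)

Convert to SI: rₚ = 2.349 Gm = 2.349e+09 m; rₐ = 33.89 Gm = 3.389e+10 m.
(a) With a = (rₚ + rₐ)/2 = 1.81195e+10 m, T = 2π √(a³/GM) = 2π √((1.81195e+10)³/1.552e+15) s ≈ 3.89e+08 s
(b) With a = (rₚ + rₐ)/2 = 1.81195e+10 m, vₚ = √(GM (2/rₚ − 1/a)) = √(1.552e+15 · (2/2.349e+09 − 1/1.81195e+10)) m/s ≈ 1112 m/s
(c) e = (rₐ − rₚ)/(rₐ + rₚ) = (3.389e+10 − 2.349e+09)/(3.389e+10 + 2.349e+09) ≈ 0.8704
(d) Conservation of angular momentum (rₚvₚ = rₐvₐ) gives vₚ/vₐ = rₐ/rₚ = 3.389e+10/2.349e+09 ≈ 14.43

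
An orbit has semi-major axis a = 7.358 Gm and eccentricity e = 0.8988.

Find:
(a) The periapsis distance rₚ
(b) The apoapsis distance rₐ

Convert to SI: a = 7.358 Gm = 7.358e+09 m.
(a) rₚ = a(1 − e) = 7.358e+09 · (1 − 0.8988) = 7.358e+09 · 0.1012 ≈ 7.446e+08 m = 744.6 Mm.
(b) rₐ = a(1 + e) = 7.358e+09 · (1 + 0.8988) = 7.358e+09 · 1.8988 ≈ 1.397e+10 m = 13.97 Gm.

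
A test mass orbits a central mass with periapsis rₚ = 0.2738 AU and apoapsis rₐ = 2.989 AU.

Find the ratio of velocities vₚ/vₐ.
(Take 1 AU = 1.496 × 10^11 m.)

Convert to SI: rₚ = 0.2738 AU = 4.09605e+10 m; rₐ = 2.989 AU = 4.47154e+11 m.
Conservation of angular momentum gives rₚvₚ = rₐvₐ, so vₚ/vₐ = rₐ/rₚ.
vₚ/vₐ = 4.47154e+11 / 4.09605e+10 ≈ 10.92.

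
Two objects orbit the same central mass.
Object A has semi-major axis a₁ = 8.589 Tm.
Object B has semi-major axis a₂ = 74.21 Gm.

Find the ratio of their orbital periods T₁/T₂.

Convert to SI: a₁ = 8.589 Tm = 8.589e+12 m; a₂ = 74.21 Gm = 7.421e+10 m.
From Kepler's third law, (T₁/T₂)² = (a₁/a₂)³, so T₁/T₂ = (a₁/a₂)^(3/2).
a₁/a₂ = 8.589e+12 / 7.421e+10 = 115.739.
T₁/T₂ = (115.739)^(3/2) ≈ 1245.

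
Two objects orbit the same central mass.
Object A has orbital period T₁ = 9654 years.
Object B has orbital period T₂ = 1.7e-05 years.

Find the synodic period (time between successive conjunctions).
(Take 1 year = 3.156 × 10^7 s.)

Convert to SI: T₁ = 9654 years = 3.0468e+11 s; T₂ = 1.7e-05 years = 536.52 s.
T_syn = |T₁ · T₂ / (T₁ − T₂)|.
T_syn = |3.0468e+11 · 536.52 / (3.0468e+11 − 536.52)| s ≈ 536.5 s = 1.7e-05 years.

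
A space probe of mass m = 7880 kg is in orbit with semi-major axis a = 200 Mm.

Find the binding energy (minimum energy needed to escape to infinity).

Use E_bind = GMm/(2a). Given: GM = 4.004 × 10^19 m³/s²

Convert to SI: a = 200 Mm = 2e+08 m.
Total orbital energy is E = −GMm/(2a); binding energy is E_bind = −E = GMm/(2a).
E_bind = 4.004e+19 · 7880 / (2 · 2e+08) J ≈ 7.888e+14 J = 788.8 TJ.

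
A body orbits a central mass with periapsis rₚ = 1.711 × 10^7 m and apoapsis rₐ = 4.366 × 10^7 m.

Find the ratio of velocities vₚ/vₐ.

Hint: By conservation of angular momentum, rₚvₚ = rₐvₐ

Conservation of angular momentum gives rₚvₚ = rₐvₐ, so vₚ/vₐ = rₐ/rₚ.
vₚ/vₐ = 4.366e+07 / 1.711e+07 ≈ 2.552.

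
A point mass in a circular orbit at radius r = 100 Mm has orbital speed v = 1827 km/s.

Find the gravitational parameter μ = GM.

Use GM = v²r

Convert to SI: r = 100 Mm = 1e+08 m; v = 1827 km/s = 1.827e+06 m/s.
For a circular orbit v² = GM/r, so GM = v² · r.
GM = (1.827e+06)² · 1e+08 m³/s² ≈ 3.338e+20 m³/s² = 3.338 × 10^20 m³/s².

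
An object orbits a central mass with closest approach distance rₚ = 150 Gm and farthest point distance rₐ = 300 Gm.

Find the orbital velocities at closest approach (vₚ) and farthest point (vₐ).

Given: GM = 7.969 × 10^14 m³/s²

Convert to SI: rₚ = 150 Gm = 1.5e+11 m; rₐ = 300 Gm = 3e+11 m.
Use the vis-viva equation v² = GM(2/r − 1/a) with a = (rₚ + rₐ)/2 = (1.5e+11 + 3e+11)/2 = 2.25e+11 m.
vₚ = √(GM · (2/rₚ − 1/a)) = √(7.969e+14 · (2/1.5e+11 − 1/2.25e+11)) m/s ≈ 84.16 m/s = 84.16 m/s.
vₐ = √(GM · (2/rₐ − 1/a)) = √(7.969e+14 · (2/3e+11 − 1/2.25e+11)) m/s ≈ 42.08 m/s = 42.08 m/s.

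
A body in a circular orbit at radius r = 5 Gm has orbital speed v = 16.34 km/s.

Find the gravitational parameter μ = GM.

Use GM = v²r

Convert to SI: r = 5 Gm = 5e+09 m; v = 16.34 km/s = 16340 m/s.
For a circular orbit v² = GM/r, so GM = v² · r.
GM = (16340)² · 5e+09 m³/s² ≈ 1.335e+18 m³/s² = 1.335 × 10^18 m³/s².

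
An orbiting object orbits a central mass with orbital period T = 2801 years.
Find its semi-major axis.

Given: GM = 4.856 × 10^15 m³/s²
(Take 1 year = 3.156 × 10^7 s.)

Convert to SI: T = 2801 years = 8.83996e+10 s.
Invert Kepler's third law: a = (GM · T² / (4π²))^(1/3).
Substituting T = 8.83996e+10 s and GM = 4.856e+15 m³/s²:
a = (4.856e+15 · (8.83996e+10)² / (4π²))^(1/3) m
a ≈ 9.869e+11 m = 986.9 Gm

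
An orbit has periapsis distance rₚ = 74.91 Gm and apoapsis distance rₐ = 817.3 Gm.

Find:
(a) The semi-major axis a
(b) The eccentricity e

Convert to SI: rₚ = 74.91 Gm = 7.491e+10 m; rₐ = 817.3 Gm = 8.173e+11 m.
(a) a = (rₚ + rₐ) / 2 = (7.491e+10 + 8.173e+11) / 2 ≈ 4.461e+11 m = 446.1 Gm.
(b) e = (rₐ − rₚ) / (rₐ + rₚ) = (8.173e+11 − 7.491e+10) / (8.173e+11 + 7.491e+10) ≈ 0.8321.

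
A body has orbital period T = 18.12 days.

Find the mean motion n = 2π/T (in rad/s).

Convert to SI: T = 18.12 days = 1.56557e+06 s.
n = 2π / T.
n = 2π / 1.56557e+06 s ≈ 4.013e-06 rad/s.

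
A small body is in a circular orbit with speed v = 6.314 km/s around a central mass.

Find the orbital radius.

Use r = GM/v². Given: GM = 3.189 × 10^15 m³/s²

Convert to SI: v = 6.314 km/s = 6314 m/s.
For a circular orbit, v² = GM / r, so r = GM / v².
r = 3.189e+15 / (6314)² m ≈ 7.999e+07 m = 79.99 Mm.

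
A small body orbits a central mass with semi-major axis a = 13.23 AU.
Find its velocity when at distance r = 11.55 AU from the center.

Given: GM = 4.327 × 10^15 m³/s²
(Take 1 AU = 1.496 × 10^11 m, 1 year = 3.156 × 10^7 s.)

Convert to SI: a = 13.23 AU = 1.97921e+12 m; r = 11.55 AU = 1.72788e+12 m.
Vis-viva: v = √(GM · (2/r − 1/a)).
2/r − 1/a = 2/1.72788e+12 − 1/1.97921e+12 = 6.52235e-13 m⁻¹.
v = √(4.327e+15 · 6.52235e-13) m/s ≈ 53.12 m/s = 0.01121 AU/year.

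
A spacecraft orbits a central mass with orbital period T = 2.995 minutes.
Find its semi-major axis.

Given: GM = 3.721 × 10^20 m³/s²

Convert to SI: T = 2.995 minutes = 179.7 s.
Invert Kepler's third law: a = (GM · T² / (4π²))^(1/3).
Substituting T = 179.7 s and GM = 3.721e+20 m³/s²:
a = (3.721e+20 · (179.7)² / (4π²))^(1/3) m
a ≈ 6.727e+07 m = 67.27 Mm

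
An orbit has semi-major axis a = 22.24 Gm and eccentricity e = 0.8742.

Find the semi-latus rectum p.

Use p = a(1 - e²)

Convert to SI: a = 22.24 Gm = 2.224e+10 m.
p = a (1 − e²).
p = 2.224e+10 · (1 − (0.8742)²) = 2.224e+10 · 0.235774 ≈ 5.244e+09 m = 5.244 Gm.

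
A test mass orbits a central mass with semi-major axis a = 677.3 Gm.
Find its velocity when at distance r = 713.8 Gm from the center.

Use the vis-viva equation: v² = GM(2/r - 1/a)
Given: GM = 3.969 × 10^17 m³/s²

Convert to SI: a = 677.3 Gm = 6.773e+11 m; r = 713.8 Gm = 7.138e+11 m.
Vis-viva: v = √(GM · (2/r − 1/a)).
2/r − 1/a = 2/7.138e+11 − 1/6.773e+11 = 1.32545e-12 m⁻¹.
v = √(3.969e+17 · 1.32545e-12) m/s ≈ 725.3 m/s = 725.3 m/s.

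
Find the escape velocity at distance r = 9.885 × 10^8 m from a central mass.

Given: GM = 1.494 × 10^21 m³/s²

Escape velocity comes from setting total energy to zero: ½v² − GM/r = 0 ⇒ v_esc = √(2GM / r).
v_esc = √(2 · 1.494e+21 / 9.885e+08) m/s ≈ 1.739e+06 m/s = 1739 km/s.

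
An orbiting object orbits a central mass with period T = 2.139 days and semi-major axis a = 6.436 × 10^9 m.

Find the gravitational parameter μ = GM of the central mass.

Convert to SI: T = 2.139 days = 184810 s.
GM = 4π² · a³ / T².
GM = 4π² · (6.436e+09)³ / (184810)² m³/s² ≈ 3.081e+20 m³/s² = 3.081 × 10^20 m³/s².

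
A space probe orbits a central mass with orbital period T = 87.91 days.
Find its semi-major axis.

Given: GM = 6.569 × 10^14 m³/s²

Convert to SI: T = 87.91 days = 7.59542e+06 s.
Invert Kepler's third law: a = (GM · T² / (4π²))^(1/3).
Substituting T = 7.59542e+06 s and GM = 6.569e+14 m³/s²:
a = (6.569e+14 · (7.59542e+06)² / (4π²))^(1/3) m
a ≈ 9.865e+08 m = 986.5 Mm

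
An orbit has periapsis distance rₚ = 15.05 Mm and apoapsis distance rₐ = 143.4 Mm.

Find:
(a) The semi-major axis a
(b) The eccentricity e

Convert to SI: rₚ = 15.05 Mm = 1.505e+07 m; rₐ = 143.4 Mm = 1.434e+08 m.
(a) a = (rₚ + rₐ) / 2 = (1.505e+07 + 1.434e+08) / 2 ≈ 7.922e+07 m = 79.22 Mm.
(b) e = (rₐ − rₚ) / (rₐ + rₚ) = (1.434e+08 − 1.505e+07) / (1.434e+08 + 1.505e+07) ≈ 0.81.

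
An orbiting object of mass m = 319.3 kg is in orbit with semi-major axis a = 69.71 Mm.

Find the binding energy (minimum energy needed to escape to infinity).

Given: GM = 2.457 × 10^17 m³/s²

Convert to SI: a = 69.71 Mm = 6.971e+07 m.
Total orbital energy is E = −GMm/(2a); binding energy is E_bind = −E = GMm/(2a).
E_bind = 2.457e+17 · 319.3 / (2 · 6.971e+07) J ≈ 5.627e+11 J = 562.7 GJ.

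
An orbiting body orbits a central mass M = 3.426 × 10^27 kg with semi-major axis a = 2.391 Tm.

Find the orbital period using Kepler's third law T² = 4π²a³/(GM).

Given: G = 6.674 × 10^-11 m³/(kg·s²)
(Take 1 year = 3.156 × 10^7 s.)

Convert to SI: a = 2.391 Tm = 2.391e+12 m.
GM = G · M = 6.674e-11 · 3.426e+27 = 2.28651e+17 m³/s².
Kepler's third law: T = 2π √(a³ / GM).
Substituting a = 2.391e+12 m and GM = 2.28651e+17 m³/s²:
T = 2π √((2.391e+12)³ / 2.28651e+17) s
T ≈ 4.858e+10 s = 1539 years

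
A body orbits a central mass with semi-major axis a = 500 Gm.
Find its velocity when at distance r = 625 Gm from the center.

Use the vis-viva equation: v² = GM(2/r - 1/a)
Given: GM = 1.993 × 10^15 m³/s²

Convert to SI: a = 500 Gm = 5e+11 m; r = 625 Gm = 6.25e+11 m.
Vis-viva: v = √(GM · (2/r − 1/a)).
2/r − 1/a = 2/6.25e+11 − 1/5e+11 = 1.2e-12 m⁻¹.
v = √(1.993e+15 · 1.2e-12) m/s ≈ 48.9 m/s = 48.9 m/s.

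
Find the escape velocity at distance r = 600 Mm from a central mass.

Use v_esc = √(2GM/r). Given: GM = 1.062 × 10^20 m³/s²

Convert to SI: r = 600 Mm = 6e+08 m.
Escape velocity comes from setting total energy to zero: ½v² − GM/r = 0 ⇒ v_esc = √(2GM / r).
v_esc = √(2 · 1.062e+20 / 6e+08) m/s ≈ 5.95e+05 m/s = 595 km/s.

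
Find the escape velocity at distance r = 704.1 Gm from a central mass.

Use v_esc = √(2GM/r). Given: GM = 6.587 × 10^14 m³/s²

Convert to SI: r = 704.1 Gm = 7.041e+11 m.
Escape velocity comes from setting total energy to zero: ½v² − GM/r = 0 ⇒ v_esc = √(2GM / r).
v_esc = √(2 · 6.587e+14 / 7.041e+11) m/s ≈ 43.26 m/s = 43.26 m/s.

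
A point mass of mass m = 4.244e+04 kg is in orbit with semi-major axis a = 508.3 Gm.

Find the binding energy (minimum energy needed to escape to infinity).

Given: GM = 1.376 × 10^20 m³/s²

Convert to SI: a = 508.3 Gm = 5.083e+11 m.
Total orbital energy is E = −GMm/(2a); binding energy is E_bind = −E = GMm/(2a).
E_bind = 1.376e+20 · 4.244e+04 / (2 · 5.083e+11) J ≈ 5.744e+12 J = 5.744 TJ.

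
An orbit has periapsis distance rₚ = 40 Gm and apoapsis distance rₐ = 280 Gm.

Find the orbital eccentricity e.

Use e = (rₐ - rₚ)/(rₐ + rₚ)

Convert to SI: rₚ = 40 Gm = 4e+10 m; rₐ = 280 Gm = 2.8e+11 m.
e = (rₐ − rₚ) / (rₐ + rₚ).
e = (2.8e+11 − 4e+10) / (2.8e+11 + 4e+10) = 2.4e+11 / 3.2e+11 ≈ 0.75.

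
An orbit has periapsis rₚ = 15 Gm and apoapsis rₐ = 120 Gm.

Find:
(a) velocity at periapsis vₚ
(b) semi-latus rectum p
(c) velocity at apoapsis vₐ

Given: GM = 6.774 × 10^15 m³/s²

Convert to SI: rₚ = 15 Gm = 1.5e+10 m; rₐ = 120 Gm = 1.2e+11 m.
(a) With a = (rₚ + rₐ)/2 = 6.75e+10 m, vₚ = √(GM (2/rₚ − 1/a)) = √(6.774e+15 · (2/1.5e+10 − 1/6.75e+10)) m/s ≈ 896 m/s
(b) From a = (rₚ + rₐ)/2 = 6.75e+10 m and e = (rₐ − rₚ)/(rₐ + rₚ) = 0.777778, p = a(1 − e²) = 6.75e+10 · (1 − (0.777778)²) ≈ 2.667e+10 m
(c) With a = (rₚ + rₐ)/2 = 6.75e+10 m, vₐ = √(GM (2/rₐ − 1/a)) = √(6.774e+15 · (2/1.2e+11 − 1/6.75e+10)) m/s ≈ 112 m/s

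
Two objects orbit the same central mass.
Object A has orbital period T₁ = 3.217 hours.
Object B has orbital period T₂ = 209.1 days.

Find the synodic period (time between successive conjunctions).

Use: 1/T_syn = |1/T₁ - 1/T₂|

Convert to SI: T₁ = 3.217 hours = 11581.2 s; T₂ = 209.1 days = 1.80662e+07 s.
T_syn = |T₁ · T₂ / (T₁ − T₂)|.
T_syn = |11581.2 · 1.80662e+07 / (11581.2 − 1.80662e+07)| s ≈ 1.159e+04 s = 3.219 hours.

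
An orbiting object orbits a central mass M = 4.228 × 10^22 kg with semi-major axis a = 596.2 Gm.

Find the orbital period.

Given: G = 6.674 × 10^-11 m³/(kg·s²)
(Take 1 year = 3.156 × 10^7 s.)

Convert to SI: a = 596.2 Gm = 5.962e+11 m.
GM = G · M = 6.674e-11 · 4.228e+22 = 2.82177e+12 m³/s².
Kepler's third law: T = 2π √(a³ / GM).
Substituting a = 5.962e+11 m and GM = 2.82177e+12 m³/s²:
T = 2π √((5.962e+11)³ / 2.82177e+12) s
T ≈ 1.722e+12 s = 5.456e+04 years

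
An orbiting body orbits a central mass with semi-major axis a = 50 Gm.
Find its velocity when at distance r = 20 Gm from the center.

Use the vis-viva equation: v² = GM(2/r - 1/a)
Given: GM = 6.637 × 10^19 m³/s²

Convert to SI: a = 50 Gm = 5e+10 m; r = 20 Gm = 2e+10 m.
Vis-viva: v = √(GM · (2/r − 1/a)).
2/r − 1/a = 2/2e+10 − 1/5e+10 = 8e-11 m⁻¹.
v = √(6.637e+19 · 8e-11) m/s ≈ 7.287e+04 m/s = 72.87 km/s.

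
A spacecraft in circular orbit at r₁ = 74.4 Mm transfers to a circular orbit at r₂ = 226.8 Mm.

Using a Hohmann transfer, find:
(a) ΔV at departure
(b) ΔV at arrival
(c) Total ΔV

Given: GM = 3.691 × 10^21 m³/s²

Convert to SI: r₁ = 74.4 Mm = 7.44e+07 m; r₂ = 226.8 Mm = 2.268e+08 m.
Transfer semi-major axis: a_t = (r₁ + r₂)/2 = (7.44e+07 + 2.268e+08)/2 = 1.506e+08 m.
Circular speeds: v₁ = √(GM/r₁) = 7.04345e+06 m/s, v₂ = √(GM/r₂) = 4.03414e+06 m/s.
Transfer speeds (vis-viva v² = GM(2/r − 1/a_t)): v₁ᵗ = 8.6436e+06 m/s, v₂ᵗ = 2.83547e+06 m/s.
(a) ΔV₁ = |v₁ᵗ − v₁| ≈ 1.6e+06 m/s = 1600 km/s.
(b) ΔV₂ = |v₂ − v₂ᵗ| ≈ 1.199e+06 m/s = 1199 km/s.
(c) ΔV_total = ΔV₁ + ΔV₂ ≈ 2.799e+06 m/s = 2799 km/s.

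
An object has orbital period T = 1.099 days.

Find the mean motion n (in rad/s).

Convert to SI: T = 1.099 days = 94953.6 s.
n = 2π / T.
n = 2π / 94953.6 s ≈ 6.617e-05 rad/s.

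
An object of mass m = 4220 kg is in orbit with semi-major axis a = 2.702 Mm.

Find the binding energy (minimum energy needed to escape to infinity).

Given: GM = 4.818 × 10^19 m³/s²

Convert to SI: a = 2.702 Mm = 2.702e+06 m.
Total orbital energy is E = −GMm/(2a); binding energy is E_bind = −E = GMm/(2a).
E_bind = 4.818e+19 · 4220 / (2 · 2.702e+06) J ≈ 3.762e+16 J = 37.62 PJ.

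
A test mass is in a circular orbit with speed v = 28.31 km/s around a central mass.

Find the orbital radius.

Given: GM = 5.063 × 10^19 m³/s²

Convert to SI: v = 28.31 km/s = 28310 m/s.
For a circular orbit, v² = GM / r, so r = GM / v².
r = 5.063e+19 / (28310)² m ≈ 6.317e+10 m = 63.17 Gm.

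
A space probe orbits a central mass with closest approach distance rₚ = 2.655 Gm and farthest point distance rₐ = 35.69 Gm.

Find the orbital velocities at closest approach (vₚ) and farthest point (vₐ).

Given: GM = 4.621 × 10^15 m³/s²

Convert to SI: rₚ = 2.655 Gm = 2.655e+09 m; rₐ = 35.69 Gm = 3.569e+10 m.
Use the vis-viva equation v² = GM(2/r − 1/a) with a = (rₚ + rₐ)/2 = (2.655e+09 + 3.569e+10)/2 = 1.91725e+10 m.
vₚ = √(GM · (2/rₚ − 1/a)) = √(4.621e+15 · (2/2.655e+09 − 1/1.91725e+10)) m/s ≈ 1800 m/s = 1.8 km/s.
vₐ = √(GM · (2/rₐ − 1/a)) = √(4.621e+15 · (2/3.569e+10 − 1/1.91725e+10)) m/s ≈ 133.9 m/s = 133.9 m/s.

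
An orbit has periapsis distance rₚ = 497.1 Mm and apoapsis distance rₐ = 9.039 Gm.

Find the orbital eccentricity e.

Convert to SI: rₚ = 497.1 Mm = 4.971e+08 m; rₐ = 9.039 Gm = 9.039e+09 m.
e = (rₐ − rₚ) / (rₐ + rₚ).
e = (9.039e+09 − 4.971e+08) / (9.039e+09 + 4.971e+08) = 8.5419e+09 / 9.5361e+09 ≈ 0.8957.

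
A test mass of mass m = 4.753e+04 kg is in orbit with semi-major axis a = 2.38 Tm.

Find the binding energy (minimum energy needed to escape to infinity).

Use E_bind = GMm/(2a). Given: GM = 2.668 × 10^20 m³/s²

Convert to SI: a = 2.38 Tm = 2.38e+12 m.
Total orbital energy is E = −GMm/(2a); binding energy is E_bind = −E = GMm/(2a).
E_bind = 2.668e+20 · 4.753e+04 / (2 · 2.38e+12) J ≈ 2.664e+12 J = 2.664 TJ.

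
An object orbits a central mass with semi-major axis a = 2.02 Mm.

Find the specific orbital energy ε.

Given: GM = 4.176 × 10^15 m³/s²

Convert to SI: a = 2.02 Mm = 2.02e+06 m.
ε = −GM / (2a).
ε = −4.176e+15 / (2 · 2.02e+06) J/kg ≈ -1.034e+09 J/kg = -1.034 GJ/kg.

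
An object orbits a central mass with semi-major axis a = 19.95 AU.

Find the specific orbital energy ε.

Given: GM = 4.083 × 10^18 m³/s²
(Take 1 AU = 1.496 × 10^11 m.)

Convert to SI: a = 19.95 AU = 2.98452e+12 m.
ε = −GM / (2a).
ε = −4.083e+18 / (2 · 2.98452e+12) J/kg ≈ -6.84e+05 J/kg = -684 kJ/kg.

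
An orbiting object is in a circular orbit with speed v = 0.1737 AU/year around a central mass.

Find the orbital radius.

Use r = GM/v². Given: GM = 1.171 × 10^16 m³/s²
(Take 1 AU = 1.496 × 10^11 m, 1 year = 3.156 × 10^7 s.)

Convert to SI: v = 0.1737 AU/year = 823.369 m/s.
For a circular orbit, v² = GM / r, so r = GM / v².
r = 1.171e+16 / (823.369)² m ≈ 1.727e+10 m = 0.1155 AU.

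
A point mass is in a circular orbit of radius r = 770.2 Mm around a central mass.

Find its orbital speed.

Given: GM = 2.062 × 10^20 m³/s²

Convert to SI: r = 770.2 Mm = 7.702e+08 m.
For a circular orbit, gravity supplies the centripetal force, so v = √(GM / r).
v = √(2.062e+20 / 7.702e+08) m/s ≈ 5.174e+05 m/s = 517.4 km/s.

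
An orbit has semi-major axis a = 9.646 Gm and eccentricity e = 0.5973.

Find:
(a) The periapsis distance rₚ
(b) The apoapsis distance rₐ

Convert to SI: a = 9.646 Gm = 9.646e+09 m.
(a) rₚ = a(1 − e) = 9.646e+09 · (1 − 0.5973) = 9.646e+09 · 0.4027 ≈ 3.884e+09 m = 3.884 Gm.
(b) rₐ = a(1 + e) = 9.646e+09 · (1 + 0.5973) = 9.646e+09 · 1.5973 ≈ 1.541e+10 m = 15.41 Gm.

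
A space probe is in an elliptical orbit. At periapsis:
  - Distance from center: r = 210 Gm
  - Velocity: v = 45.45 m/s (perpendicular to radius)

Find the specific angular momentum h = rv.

Convert to SI: r = 210 Gm = 2.1e+11 m.
With v perpendicular to r, h = r · v.
h = 2.1e+11 · 45.45 m²/s ≈ 9.544e+12 m²/s.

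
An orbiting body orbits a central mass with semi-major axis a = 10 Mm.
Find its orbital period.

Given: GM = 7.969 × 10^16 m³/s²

Convert to SI: a = 10 Mm = 1e+07 m.
Kepler's third law: T = 2π √(a³ / GM).
Substituting a = 1e+07 m and GM = 7.969e+16 m³/s²:
T = 2π √((1e+07)³ / 7.969e+16) s
T ≈ 703.8 s = 11.73 minutes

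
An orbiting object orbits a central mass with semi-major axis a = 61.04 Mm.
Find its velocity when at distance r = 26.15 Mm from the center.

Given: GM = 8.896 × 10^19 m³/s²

Convert to SI: a = 61.04 Mm = 6.104e+07 m; r = 26.15 Mm = 2.615e+07 m.
Vis-viva: v = √(GM · (2/r − 1/a)).
2/r − 1/a = 2/2.615e+07 − 1/6.104e+07 = 6.00991e-08 m⁻¹.
v = √(8.896e+19 · 6.00991e-08) m/s ≈ 2.312e+06 m/s = 2312 km/s.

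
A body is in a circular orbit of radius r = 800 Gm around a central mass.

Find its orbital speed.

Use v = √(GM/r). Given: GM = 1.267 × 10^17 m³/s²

Convert to SI: r = 800 Gm = 8e+11 m.
For a circular orbit, gravity supplies the centripetal force, so v = √(GM / r).
v = √(1.267e+17 / 8e+11) m/s ≈ 398 m/s = 398 m/s.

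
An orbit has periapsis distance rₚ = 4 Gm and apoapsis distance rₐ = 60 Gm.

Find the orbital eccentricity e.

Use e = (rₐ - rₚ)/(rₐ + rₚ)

Convert to SI: rₚ = 4 Gm = 4e+09 m; rₐ = 60 Gm = 6e+10 m.
e = (rₐ − rₚ) / (rₐ + rₚ).
e = (6e+10 − 4e+09) / (6e+10 + 4e+09) = 5.6e+10 / 6.4e+10 ≈ 0.875.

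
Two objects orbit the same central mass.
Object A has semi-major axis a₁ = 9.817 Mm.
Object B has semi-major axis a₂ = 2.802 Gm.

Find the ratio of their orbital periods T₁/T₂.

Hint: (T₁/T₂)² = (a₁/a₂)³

Convert to SI: a₁ = 9.817 Mm = 9.817e+06 m; a₂ = 2.802 Gm = 2.802e+09 m.
From Kepler's third law, (T₁/T₂)² = (a₁/a₂)³, so T₁/T₂ = (a₁/a₂)^(3/2).
a₁/a₂ = 9.817e+06 / 2.802e+09 = 0.00350357.
T₁/T₂ = (0.00350357)^(3/2) ≈ 0.0002074.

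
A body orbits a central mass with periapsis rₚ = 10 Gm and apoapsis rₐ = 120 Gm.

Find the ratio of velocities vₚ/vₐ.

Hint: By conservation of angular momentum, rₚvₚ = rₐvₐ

Convert to SI: rₚ = 10 Gm = 1e+10 m; rₐ = 120 Gm = 1.2e+11 m.
Conservation of angular momentum gives rₚvₚ = rₐvₐ, so vₚ/vₐ = rₐ/rₚ.
vₚ/vₐ = 1.2e+11 / 1e+10 ≈ 12.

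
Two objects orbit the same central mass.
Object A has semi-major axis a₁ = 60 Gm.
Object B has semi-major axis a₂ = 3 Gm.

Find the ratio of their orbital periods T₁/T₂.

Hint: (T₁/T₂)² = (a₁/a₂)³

Convert to SI: a₁ = 60 Gm = 6e+10 m; a₂ = 3 Gm = 3e+09 m.
From Kepler's third law, (T₁/T₂)² = (a₁/a₂)³, so T₁/T₂ = (a₁/a₂)^(3/2).
a₁/a₂ = 6e+10 / 3e+09 = 20.
T₁/T₂ = (20)^(3/2) ≈ 89.44.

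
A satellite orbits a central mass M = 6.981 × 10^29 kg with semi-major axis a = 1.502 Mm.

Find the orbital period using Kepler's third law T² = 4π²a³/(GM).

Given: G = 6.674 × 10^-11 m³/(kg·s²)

Convert to SI: a = 1.502 Mm = 1.502e+06 m.
GM = G · M = 6.674e-11 · 6.981e+29 = 4.65912e+19 m³/s².
Kepler's third law: T = 2π √(a³ / GM).
Substituting a = 1.502e+06 m and GM = 4.65912e+19 m³/s²:
T = 2π √((1.502e+06)³ / 4.65912e+19) s
T ≈ 1.694 s = 1.694 seconds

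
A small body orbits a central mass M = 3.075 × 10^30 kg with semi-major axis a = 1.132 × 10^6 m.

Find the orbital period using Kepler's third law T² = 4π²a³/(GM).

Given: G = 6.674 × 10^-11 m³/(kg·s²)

GM = G · M = 6.674e-11 · 3.075e+30 = 2.05225e+20 m³/s².
Kepler's third law: T = 2π √(a³ / GM).
Substituting a = 1.132e+06 m and GM = 2.05225e+20 m³/s²:
T = 2π √((1.132e+06)³ / 2.05225e+20) s
T ≈ 0.5282 s = 0.5282 seconds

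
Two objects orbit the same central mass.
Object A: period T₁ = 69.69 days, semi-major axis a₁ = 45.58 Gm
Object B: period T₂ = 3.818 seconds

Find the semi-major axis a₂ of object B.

Convert to SI: T₁ = 69.69 days = 6.02122e+06 s; a₁ = 45.58 Gm = 4.558e+10 m.
Kepler's third law: (T₁/T₂)² = (a₁/a₂)³ ⇒ a₂ = a₁ · (T₂/T₁)^(2/3).
T₂/T₁ = 3.818 / 6.02122e+06 = 6.34091e-07.
a₂ = 4.558e+10 · (6.34091e-07)^(2/3) m ≈ 3.364e+06 m = 3.364 Mm.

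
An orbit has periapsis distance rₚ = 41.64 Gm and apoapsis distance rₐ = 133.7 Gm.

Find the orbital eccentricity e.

Convert to SI: rₚ = 41.64 Gm = 4.164e+10 m; rₐ = 133.7 Gm = 1.337e+11 m.
e = (rₐ − rₚ) / (rₐ + rₚ).
e = (1.337e+11 − 4.164e+10) / (1.337e+11 + 4.164e+10) = 9.206e+10 / 1.7534e+11 ≈ 0.525.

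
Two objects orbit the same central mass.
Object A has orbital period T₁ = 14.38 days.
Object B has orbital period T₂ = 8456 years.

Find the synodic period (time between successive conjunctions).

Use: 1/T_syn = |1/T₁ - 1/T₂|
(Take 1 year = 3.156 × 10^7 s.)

Convert to SI: T₁ = 14.38 days = 1.24243e+06 s; T₂ = 8456 years = 2.66871e+11 s.
T_syn = |T₁ · T₂ / (T₁ − T₂)|.
T_syn = |1.24243e+06 · 2.66871e+11 / (1.24243e+06 − 2.66871e+11)| s ≈ 1.242e+06 s = 14.38 days.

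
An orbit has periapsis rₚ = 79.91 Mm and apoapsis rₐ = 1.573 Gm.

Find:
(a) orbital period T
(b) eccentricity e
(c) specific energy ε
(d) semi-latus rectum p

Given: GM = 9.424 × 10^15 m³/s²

Convert to SI: rₚ = 79.91 Mm = 7.991e+07 m; rₐ = 1.573 Gm = 1.573e+09 m.
(a) With a = (rₚ + rₐ)/2 = 8.26455e+08 m, T = 2π √(a³/GM) = 2π √((8.26455e+08)³/9.424e+15) s ≈ 1.538e+06 s
(b) e = (rₐ − rₚ)/(rₐ + rₚ) = (1.573e+09 − 7.991e+07)/(1.573e+09 + 7.991e+07) ≈ 0.9033
(c) With a = (rₚ + rₐ)/2 = 8.26455e+08 m, ε = −GM/(2a) = −9.424e+15/(2 · 8.26455e+08) J/kg ≈ -5.701e+06 J/kg
(d) From a = (rₚ + rₐ)/2 = 8.26455e+08 m and e = (rₐ − rₚ)/(rₐ + rₚ) = 0.90331, p = a(1 − e²) = 8.26455e+08 · (1 − (0.90331)²) ≈ 1.521e+08 m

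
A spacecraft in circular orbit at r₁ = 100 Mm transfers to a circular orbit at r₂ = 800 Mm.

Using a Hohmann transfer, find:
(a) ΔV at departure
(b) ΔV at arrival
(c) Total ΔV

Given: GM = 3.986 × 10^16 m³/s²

Convert to SI: r₁ = 100 Mm = 1e+08 m; r₂ = 800 Mm = 8e+08 m.
Transfer semi-major axis: a_t = (r₁ + r₂)/2 = (1e+08 + 8e+08)/2 = 4.5e+08 m.
Circular speeds: v₁ = √(GM/r₁) = 19965 m/s, v₂ = √(GM/r₂) = 7058.68 m/s.
Transfer speeds (vis-viva v² = GM(2/r − 1/a_t)): v₁ᵗ = 26620 m/s, v₂ᵗ = 3327.49 m/s.
(a) ΔV₁ = |v₁ᵗ − v₁| ≈ 6655 m/s = 6.655 km/s.
(b) ΔV₂ = |v₂ − v₂ᵗ| ≈ 3731 m/s = 3.731 km/s.
(c) ΔV_total = ΔV₁ + ΔV₂ ≈ 1.039e+04 m/s = 10.39 km/s.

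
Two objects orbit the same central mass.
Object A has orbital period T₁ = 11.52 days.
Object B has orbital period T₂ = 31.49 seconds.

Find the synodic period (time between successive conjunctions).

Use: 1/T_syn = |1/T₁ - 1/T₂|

Convert to SI: T₁ = 11.52 days = 995328 s.
T_syn = |T₁ · T₂ / (T₁ − T₂)|.
T_syn = |995328 · 31.49 / (995328 − 31.49)| s ≈ 31.49 s = 31.49 seconds.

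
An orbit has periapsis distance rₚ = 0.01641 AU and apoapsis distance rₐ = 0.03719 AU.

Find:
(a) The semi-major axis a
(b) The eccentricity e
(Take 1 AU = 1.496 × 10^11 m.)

Convert to SI: rₚ = 0.01641 AU = 2.45494e+09 m; rₐ = 0.03719 AU = 5.56362e+09 m.
(a) a = (rₚ + rₐ) / 2 = (2.45494e+09 + 5.56362e+09) / 2 ≈ 4.009e+09 m = 0.0268 AU.
(b) e = (rₐ − rₚ) / (rₐ + rₚ) = (5.56362e+09 − 2.45494e+09) / (5.56362e+09 + 2.45494e+09) ≈ 0.3877.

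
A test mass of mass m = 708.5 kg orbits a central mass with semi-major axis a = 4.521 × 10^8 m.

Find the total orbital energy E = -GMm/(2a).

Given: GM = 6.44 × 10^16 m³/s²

E = −GMm / (2a).
E = −6.44e+16 · 708.5 / (2 · 4.521e+08) J ≈ -5.046e+10 J = -50.46 GJ.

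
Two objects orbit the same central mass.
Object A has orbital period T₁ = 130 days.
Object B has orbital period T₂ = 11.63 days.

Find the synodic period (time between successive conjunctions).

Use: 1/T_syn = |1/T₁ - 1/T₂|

Convert to SI: T₁ = 130 days = 1.1232e+07 s; T₂ = 11.63 days = 1.00483e+06 s.
T_syn = |T₁ · T₂ / (T₁ − T₂)|.
T_syn = |1.1232e+07 · 1.00483e+06 / (1.1232e+07 − 1.00483e+06)| s ≈ 1.104e+06 s = 12.77 days.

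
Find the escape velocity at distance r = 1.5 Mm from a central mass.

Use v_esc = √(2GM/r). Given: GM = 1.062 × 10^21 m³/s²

Convert to SI: r = 1.5 Mm = 1.5e+06 m.
Escape velocity comes from setting total energy to zero: ½v² − GM/r = 0 ⇒ v_esc = √(2GM / r).
v_esc = √(2 · 1.062e+21 / 1.5e+06) m/s ≈ 3.763e+07 m/s = 3.763e+04 km/s.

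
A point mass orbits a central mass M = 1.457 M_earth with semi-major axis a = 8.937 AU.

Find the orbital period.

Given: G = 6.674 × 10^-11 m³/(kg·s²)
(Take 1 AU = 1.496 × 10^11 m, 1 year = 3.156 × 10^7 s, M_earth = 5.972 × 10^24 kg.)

Convert to SI: a = 8.937 AU = 1.33698e+12 m; M = 1.457 M_earth = 8.7012e+24 kg.
GM = G · M = 6.674e-11 · 8.7012e+24 = 5.80718e+14 m³/s².
Kepler's third law: T = 2π √(a³ / GM).
Substituting a = 1.33698e+12 m and GM = 5.80718e+14 m³/s²:
T = 2π √((1.33698e+12)³ / 5.80718e+14) s
T ≈ 4.031e+11 s = 1.277e+04 years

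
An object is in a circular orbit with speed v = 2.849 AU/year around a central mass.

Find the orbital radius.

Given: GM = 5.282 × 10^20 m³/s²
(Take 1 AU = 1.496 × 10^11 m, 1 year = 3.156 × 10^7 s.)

Convert to SI: v = 2.849 AU/year = 13504.8 m/s.
For a circular orbit, v² = GM / r, so r = GM / v².
r = 5.282e+20 / (13504.8)² m ≈ 2.896e+12 m = 19.36 AU.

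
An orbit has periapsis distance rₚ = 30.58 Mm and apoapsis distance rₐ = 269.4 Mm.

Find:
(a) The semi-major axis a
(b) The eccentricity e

Convert to SI: rₚ = 30.58 Mm = 3.058e+07 m; rₐ = 269.4 Mm = 2.694e+08 m.
(a) a = (rₚ + rₐ) / 2 = (3.058e+07 + 2.694e+08) / 2 ≈ 1.5e+08 m = 150 Mm.
(b) e = (rₐ − rₚ) / (rₐ + rₚ) = (2.694e+08 − 3.058e+07) / (2.694e+08 + 3.058e+07) ≈ 0.7961.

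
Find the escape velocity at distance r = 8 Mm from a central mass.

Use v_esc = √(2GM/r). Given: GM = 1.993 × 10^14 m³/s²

Convert to SI: r = 8 Mm = 8e+06 m.
Escape velocity comes from setting total energy to zero: ½v² − GM/r = 0 ⇒ v_esc = √(2GM / r).
v_esc = √(2 · 1.993e+14 / 8e+06) m/s ≈ 7059 m/s = 7.059 km/s.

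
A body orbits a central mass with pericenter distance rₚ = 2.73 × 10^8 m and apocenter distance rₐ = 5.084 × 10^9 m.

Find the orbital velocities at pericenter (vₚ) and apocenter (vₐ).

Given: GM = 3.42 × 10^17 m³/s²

Use the vis-viva equation v² = GM(2/r − 1/a) with a = (rₚ + rₐ)/2 = (2.73e+08 + 5.084e+09)/2 = 2.6785e+09 m.
vₚ = √(GM · (2/rₚ − 1/a)) = √(3.42e+17 · (2/2.73e+08 − 1/2.6785e+09)) m/s ≈ 4.876e+04 m/s = 48.76 km/s.
vₐ = √(GM · (2/rₐ − 1/a)) = √(3.42e+17 · (2/5.084e+09 − 1/2.6785e+09)) m/s ≈ 2618 m/s = 2.618 km/s.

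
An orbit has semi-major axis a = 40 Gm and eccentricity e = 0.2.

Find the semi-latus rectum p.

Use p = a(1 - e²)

Convert to SI: a = 40 Gm = 4e+10 m.
p = a (1 − e²).
p = 4e+10 · (1 − (0.2)²) = 4e+10 · 0.96 ≈ 3.84e+10 m = 38.4 Gm.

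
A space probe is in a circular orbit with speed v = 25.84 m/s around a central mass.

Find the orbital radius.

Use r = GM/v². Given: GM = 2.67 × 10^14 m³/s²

For a circular orbit, v² = GM / r, so r = GM / v².
r = 2.67e+14 / (25.84)² m ≈ 3.999e+11 m = 399.9 Gm.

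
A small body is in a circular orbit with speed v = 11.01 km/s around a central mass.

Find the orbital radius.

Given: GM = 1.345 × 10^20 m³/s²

Convert to SI: v = 11.01 km/s = 11010 m/s.
For a circular orbit, v² = GM / r, so r = GM / v².
r = 1.345e+20 / (11010)² m ≈ 1.11e+12 m = 1.11 Tm.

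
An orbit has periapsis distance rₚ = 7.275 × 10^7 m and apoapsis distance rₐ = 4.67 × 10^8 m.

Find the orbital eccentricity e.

e = (rₐ − rₚ) / (rₐ + rₚ).
e = (4.67e+08 − 7.275e+07) / (4.67e+08 + 7.275e+07) = 3.9425e+08 / 5.3975e+08 ≈ 0.7304.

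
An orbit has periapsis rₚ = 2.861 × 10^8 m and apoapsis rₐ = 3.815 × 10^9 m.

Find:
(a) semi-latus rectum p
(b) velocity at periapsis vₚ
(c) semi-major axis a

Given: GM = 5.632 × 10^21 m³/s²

(a) From a = (rₚ + rₐ)/2 = 2.05055e+09 m and e = (rₐ − rₚ)/(rₐ + rₚ) = 0.860476, p = a(1 − e²) = 2.05055e+09 · (1 − (0.860476)²) ≈ 5.323e+08 m
(b) With a = (rₚ + rₐ)/2 = 2.05055e+09 m, vₚ = √(GM (2/rₚ − 1/a)) = √(5.632e+21 · (2/2.861e+08 − 1/2.05055e+09)) m/s ≈ 6.052e+06 m/s
(c) a = (rₚ + rₐ)/2 = (2.861e+08 + 3.815e+09)/2 ≈ 2.051e+09 m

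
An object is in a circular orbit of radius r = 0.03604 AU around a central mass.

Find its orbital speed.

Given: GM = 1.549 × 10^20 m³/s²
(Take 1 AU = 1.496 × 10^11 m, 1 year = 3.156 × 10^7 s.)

Convert to SI: r = 0.03604 AU = 5.39158e+09 m.
For a circular orbit, gravity supplies the centripetal force, so v = √(GM / r).
v = √(1.549e+20 / 5.39158e+09) m/s ≈ 1.695e+05 m/s = 35.76 AU/year.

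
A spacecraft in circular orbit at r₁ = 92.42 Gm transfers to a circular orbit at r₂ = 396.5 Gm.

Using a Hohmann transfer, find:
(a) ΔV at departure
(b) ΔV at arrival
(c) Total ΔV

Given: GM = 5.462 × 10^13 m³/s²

Convert to SI: r₁ = 92.42 Gm = 9.242e+10 m; r₂ = 396.5 Gm = 3.965e+11 m.
Transfer semi-major axis: a_t = (r₁ + r₂)/2 = (9.242e+10 + 3.965e+11)/2 = 2.4446e+11 m.
Circular speeds: v₁ = √(GM/r₁) = 24.3104 m/s, v₂ = √(GM/r₂) = 11.7369 m/s.
Transfer speeds (vis-viva v² = GM(2/r − 1/a_t)): v₁ᵗ = 30.9607 m/s, v₂ᵗ = 7.21661 m/s.
(a) ΔV₁ = |v₁ᵗ − v₁| ≈ 6.65 m/s = 6.65 m/s.
(b) ΔV₂ = |v₂ − v₂ᵗ| ≈ 4.52 m/s = 4.52 m/s.
(c) ΔV_total = ΔV₁ + ΔV₂ ≈ 11.17 m/s = 11.17 m/s.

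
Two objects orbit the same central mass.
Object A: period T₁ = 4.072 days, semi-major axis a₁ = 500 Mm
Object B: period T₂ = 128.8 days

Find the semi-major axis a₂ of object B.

Convert to SI: T₁ = 4.072 days = 351821 s; a₁ = 500 Mm = 5e+08 m; T₂ = 128.8 days = 1.11283e+07 s.
Kepler's third law: (T₁/T₂)² = (a₁/a₂)³ ⇒ a₂ = a₁ · (T₂/T₁)^(2/3).
T₂/T₁ = 1.11283e+07 / 351821 = 31.6306.
a₂ = 5e+08 · (31.6306)^(2/3) m ≈ 5.001e+09 m = 5.001 Gm.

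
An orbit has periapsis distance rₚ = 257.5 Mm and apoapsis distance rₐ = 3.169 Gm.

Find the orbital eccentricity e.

Convert to SI: rₚ = 257.5 Mm = 2.575e+08 m; rₐ = 3.169 Gm = 3.169e+09 m.
e = (rₐ − rₚ) / (rₐ + rₚ).
e = (3.169e+09 − 2.575e+08) / (3.169e+09 + 2.575e+08) = 2.9115e+09 / 3.4265e+09 ≈ 0.8497.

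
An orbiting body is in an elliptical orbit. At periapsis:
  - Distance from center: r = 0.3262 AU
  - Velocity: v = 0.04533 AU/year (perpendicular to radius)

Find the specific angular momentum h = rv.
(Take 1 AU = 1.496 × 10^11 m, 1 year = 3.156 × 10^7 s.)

Convert to SI: r = 0.3262 AU = 4.87995e+10 m; v = 0.04533 AU/year = 214.872 m/s.
With v perpendicular to r, h = r · v.
h = 4.87995e+10 · 214.872 m²/s ≈ 1.049e+13 m²/s.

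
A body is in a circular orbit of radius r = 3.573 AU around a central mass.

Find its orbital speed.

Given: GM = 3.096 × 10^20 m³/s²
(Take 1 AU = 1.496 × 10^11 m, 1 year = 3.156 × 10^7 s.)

Convert to SI: r = 3.573 AU = 5.34521e+11 m.
For a circular orbit, gravity supplies the centripetal force, so v = √(GM / r).
v = √(3.096e+20 / 5.34521e+11) m/s ≈ 2.407e+04 m/s = 5.077 AU/year.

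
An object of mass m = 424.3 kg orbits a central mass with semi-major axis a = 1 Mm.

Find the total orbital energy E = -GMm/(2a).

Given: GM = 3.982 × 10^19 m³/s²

Convert to SI: a = 1 Mm = 1e+06 m.
E = −GMm / (2a).
E = −3.982e+19 · 424.3 / (2 · 1e+06) J ≈ -8.448e+15 J = -8.448 PJ.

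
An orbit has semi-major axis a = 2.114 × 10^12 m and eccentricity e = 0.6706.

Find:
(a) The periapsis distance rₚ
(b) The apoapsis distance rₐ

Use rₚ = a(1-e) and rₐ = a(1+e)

(a) rₚ = a(1 − e) = 2.114e+12 · (1 − 0.6706) = 2.114e+12 · 0.3294 ≈ 6.964e+11 m = 6.964 × 10^11 m.
(b) rₐ = a(1 + e) = 2.114e+12 · (1 + 0.6706) = 2.114e+12 · 1.6706 ≈ 3.532e+12 m = 3.532 × 10^12 m.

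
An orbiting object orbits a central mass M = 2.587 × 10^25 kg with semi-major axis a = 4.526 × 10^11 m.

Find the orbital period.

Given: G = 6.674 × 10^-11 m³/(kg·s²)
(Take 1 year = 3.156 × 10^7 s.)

GM = G · M = 6.674e-11 · 2.587e+25 = 1.72656e+15 m³/s².
Kepler's third law: T = 2π √(a³ / GM).
Substituting a = 4.526e+11 m and GM = 1.72656e+15 m³/s²:
T = 2π √((4.526e+11)³ / 1.72656e+15) s
T ≈ 4.604e+10 s = 1459 years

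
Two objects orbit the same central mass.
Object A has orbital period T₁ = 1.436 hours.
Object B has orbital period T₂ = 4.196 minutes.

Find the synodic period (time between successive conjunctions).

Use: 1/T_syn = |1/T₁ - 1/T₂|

Convert to SI: T₁ = 1.436 hours = 5169.6 s; T₂ = 4.196 minutes = 251.76 s.
T_syn = |T₁ · T₂ / (T₁ − T₂)|.
T_syn = |5169.6 · 251.76 / (5169.6 − 251.76)| s ≈ 264.6 s = 4.411 minutes.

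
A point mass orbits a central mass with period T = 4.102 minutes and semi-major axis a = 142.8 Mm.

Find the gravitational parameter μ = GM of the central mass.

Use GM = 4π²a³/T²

Convert to SI: T = 4.102 minutes = 246.12 s; a = 142.8 Mm = 1.428e+08 m.
GM = 4π² · a³ / T².
GM = 4π² · (1.428e+08)³ / (246.12)² m³/s² ≈ 1.898e+21 m³/s² = 1.898 × 10^21 m³/s².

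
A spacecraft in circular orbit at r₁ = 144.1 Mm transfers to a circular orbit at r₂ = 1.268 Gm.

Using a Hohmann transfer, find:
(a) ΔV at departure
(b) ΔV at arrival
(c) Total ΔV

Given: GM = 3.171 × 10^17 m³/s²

Convert to SI: r₁ = 144.1 Mm = 1.441e+08 m; r₂ = 1.268 Gm = 1.268e+09 m.
Transfer semi-major axis: a_t = (r₁ + r₂)/2 = (1.441e+08 + 1.268e+09)/2 = 7.0605e+08 m.
Circular speeds: v₁ = √(GM/r₁) = 46910.1 m/s, v₂ = √(GM/r₂) = 15813.9 m/s.
Transfer speeds (vis-viva v² = GM(2/r − 1/a_t)): v₁ᵗ = 62864.9 m/s, v₂ᵗ = 7144.19 m/s.
(a) ΔV₁ = |v₁ᵗ − v₁| ≈ 1.595e+04 m/s = 15.95 km/s.
(b) ΔV₂ = |v₂ − v₂ᵗ| ≈ 8670 m/s = 8.67 km/s.
(c) ΔV_total = ΔV₁ + ΔV₂ ≈ 2.462e+04 m/s = 24.62 km/s.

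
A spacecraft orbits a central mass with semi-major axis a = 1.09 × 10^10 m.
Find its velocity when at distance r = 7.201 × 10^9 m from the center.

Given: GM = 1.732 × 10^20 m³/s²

Vis-viva: v = √(GM · (2/r − 1/a)).
2/r − 1/a = 2/7.201e+09 − 1/1.09e+10 = 1.85996e-10 m⁻¹.
v = √(1.732e+20 · 1.85996e-10) m/s ≈ 1.795e+05 m/s = 179.5 km/s.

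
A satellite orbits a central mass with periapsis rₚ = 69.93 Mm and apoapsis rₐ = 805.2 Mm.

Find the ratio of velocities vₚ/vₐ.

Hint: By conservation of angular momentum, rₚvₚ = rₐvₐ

Convert to SI: rₚ = 69.93 Mm = 6.993e+07 m; rₐ = 805.2 Mm = 8.052e+08 m.
Conservation of angular momentum gives rₚvₚ = rₐvₐ, so vₚ/vₐ = rₐ/rₚ.
vₚ/vₐ = 8.052e+08 / 6.993e+07 ≈ 11.51.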